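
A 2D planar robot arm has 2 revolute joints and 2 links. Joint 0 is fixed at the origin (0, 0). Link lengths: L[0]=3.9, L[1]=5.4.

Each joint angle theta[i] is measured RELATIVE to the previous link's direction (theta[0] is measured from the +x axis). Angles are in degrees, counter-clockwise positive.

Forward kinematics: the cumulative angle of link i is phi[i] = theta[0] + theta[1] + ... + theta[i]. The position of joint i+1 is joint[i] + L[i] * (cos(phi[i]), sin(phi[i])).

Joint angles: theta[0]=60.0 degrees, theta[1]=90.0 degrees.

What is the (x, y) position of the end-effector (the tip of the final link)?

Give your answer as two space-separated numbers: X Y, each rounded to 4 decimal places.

joint[0] = (0.0000, 0.0000)  (base)
link 0: phi[0] = 60 = 60 deg
  cos(60 deg) = 0.5000, sin(60 deg) = 0.8660
  joint[1] = (0.0000, 0.0000) + 3.9 * (0.5000, 0.8660) = (0.0000 + 1.9500, 0.0000 + 3.3775) = (1.9500, 3.3775)
link 1: phi[1] = 60 + 90 = 150 deg
  cos(150 deg) = -0.8660, sin(150 deg) = 0.5000
  joint[2] = (1.9500, 3.3775) + 5.4 * (-0.8660, 0.5000) = (1.9500 + -4.6765, 3.3775 + 2.7000) = (-2.7265, 6.0775)
End effector: (-2.7265, 6.0775)

Answer: -2.7265 6.0775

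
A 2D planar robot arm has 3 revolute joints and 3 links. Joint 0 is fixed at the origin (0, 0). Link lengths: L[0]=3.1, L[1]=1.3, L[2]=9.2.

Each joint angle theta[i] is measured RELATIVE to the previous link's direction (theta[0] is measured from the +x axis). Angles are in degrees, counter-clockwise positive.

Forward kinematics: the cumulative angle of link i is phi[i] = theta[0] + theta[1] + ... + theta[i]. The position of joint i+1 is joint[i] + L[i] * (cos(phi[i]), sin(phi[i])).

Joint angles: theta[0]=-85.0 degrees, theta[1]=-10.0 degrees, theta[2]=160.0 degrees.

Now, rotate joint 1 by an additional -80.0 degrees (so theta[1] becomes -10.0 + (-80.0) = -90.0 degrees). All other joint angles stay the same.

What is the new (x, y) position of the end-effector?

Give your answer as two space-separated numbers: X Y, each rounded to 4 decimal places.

joint[0] = (0.0000, 0.0000)  (base)
link 0: phi[0] = -85 = -85 deg
  cos(-85 deg) = 0.0872, sin(-85 deg) = -0.9962
  joint[1] = (0.0000, 0.0000) + 3.1 * (0.0872, -0.9962) = (0.0000 + 0.2702, 0.0000 + -3.0882) = (0.2702, -3.0882)
link 1: phi[1] = -85 + -90 = -175 deg
  cos(-175 deg) = -0.9962, sin(-175 deg) = -0.0872
  joint[2] = (0.2702, -3.0882) + 1.3 * (-0.9962, -0.0872) = (0.2702 + -1.2951, -3.0882 + -0.1133) = (-1.0249, -3.2015)
link 2: phi[2] = -85 + -90 + 160 = -15 deg
  cos(-15 deg) = 0.9659, sin(-15 deg) = -0.2588
  joint[3] = (-1.0249, -3.2015) + 9.2 * (0.9659, -0.2588) = (-1.0249 + 8.8865, -3.2015 + -2.3811) = (7.8616, -5.5826)
End effector: (7.8616, -5.5826)

Answer: 7.8616 -5.5826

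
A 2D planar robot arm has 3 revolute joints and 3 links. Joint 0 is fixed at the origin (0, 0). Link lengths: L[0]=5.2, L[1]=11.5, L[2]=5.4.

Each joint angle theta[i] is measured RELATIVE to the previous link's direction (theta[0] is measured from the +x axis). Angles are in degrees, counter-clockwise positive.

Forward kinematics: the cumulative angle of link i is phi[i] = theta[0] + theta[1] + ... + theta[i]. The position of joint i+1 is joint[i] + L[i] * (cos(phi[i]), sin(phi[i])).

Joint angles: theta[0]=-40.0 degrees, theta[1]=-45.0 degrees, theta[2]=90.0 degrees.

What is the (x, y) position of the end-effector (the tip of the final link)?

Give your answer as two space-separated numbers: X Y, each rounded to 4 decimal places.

joint[0] = (0.0000, 0.0000)  (base)
link 0: phi[0] = -40 = -40 deg
  cos(-40 deg) = 0.7660, sin(-40 deg) = -0.6428
  joint[1] = (0.0000, 0.0000) + 5.2 * (0.7660, -0.6428) = (0.0000 + 3.9834, 0.0000 + -3.3425) = (3.9834, -3.3425)
link 1: phi[1] = -40 + -45 = -85 deg
  cos(-85 deg) = 0.0872, sin(-85 deg) = -0.9962
  joint[2] = (3.9834, -3.3425) + 11.5 * (0.0872, -0.9962) = (3.9834 + 1.0023, -3.3425 + -11.4562) = (4.9857, -14.7987)
link 2: phi[2] = -40 + -45 + 90 = 5 deg
  cos(5 deg) = 0.9962, sin(5 deg) = 0.0872
  joint[3] = (4.9857, -14.7987) + 5.4 * (0.9962, 0.0872) = (4.9857 + 5.3795, -14.7987 + 0.4706) = (10.3652, -14.3281)
End effector: (10.3652, -14.3281)

Answer: 10.3652 -14.3281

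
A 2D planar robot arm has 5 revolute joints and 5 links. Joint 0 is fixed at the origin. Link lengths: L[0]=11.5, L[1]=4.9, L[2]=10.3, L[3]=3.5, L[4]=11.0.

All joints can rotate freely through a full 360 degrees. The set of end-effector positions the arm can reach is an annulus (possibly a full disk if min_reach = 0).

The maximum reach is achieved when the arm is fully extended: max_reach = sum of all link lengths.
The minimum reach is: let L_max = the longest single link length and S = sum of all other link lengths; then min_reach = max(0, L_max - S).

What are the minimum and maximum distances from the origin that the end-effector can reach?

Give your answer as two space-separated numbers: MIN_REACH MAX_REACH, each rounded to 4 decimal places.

Answer: 0.0000 41.2000

Derivation:
Link lengths: [11.5, 4.9, 10.3, 3.5, 11.0]
max_reach = 11.5 + 4.9 + 10.3 + 3.5 + 11 = 41.2
L_max = max([11.5, 4.9, 10.3, 3.5, 11.0]) = 11.5
S (sum of others) = 41.2 - 11.5 = 29.7
min_reach = max(0, 11.5 - 29.7) = max(0, -18.2) = 0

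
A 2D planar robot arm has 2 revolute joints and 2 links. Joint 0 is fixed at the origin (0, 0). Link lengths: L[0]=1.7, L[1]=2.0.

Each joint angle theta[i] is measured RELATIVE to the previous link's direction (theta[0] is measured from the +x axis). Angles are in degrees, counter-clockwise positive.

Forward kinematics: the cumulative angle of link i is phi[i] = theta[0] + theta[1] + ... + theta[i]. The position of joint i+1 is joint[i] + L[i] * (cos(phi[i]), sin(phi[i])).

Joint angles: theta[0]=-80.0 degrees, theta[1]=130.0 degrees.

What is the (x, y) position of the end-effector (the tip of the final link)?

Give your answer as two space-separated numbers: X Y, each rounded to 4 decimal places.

joint[0] = (0.0000, 0.0000)  (base)
link 0: phi[0] = -80 = -80 deg
  cos(-80 deg) = 0.1736, sin(-80 deg) = -0.9848
  joint[1] = (0.0000, 0.0000) + 1.7 * (0.1736, -0.9848) = (0.0000 + 0.2952, 0.0000 + -1.6742) = (0.2952, -1.6742)
link 1: phi[1] = -80 + 130 = 50 deg
  cos(50 deg) = 0.6428, sin(50 deg) = 0.7660
  joint[2] = (0.2952, -1.6742) + 2 * (0.6428, 0.7660) = (0.2952 + 1.2856, -1.6742 + 1.5321) = (1.5808, -0.1421)
End effector: (1.5808, -0.1421)

Answer: 1.5808 -0.1421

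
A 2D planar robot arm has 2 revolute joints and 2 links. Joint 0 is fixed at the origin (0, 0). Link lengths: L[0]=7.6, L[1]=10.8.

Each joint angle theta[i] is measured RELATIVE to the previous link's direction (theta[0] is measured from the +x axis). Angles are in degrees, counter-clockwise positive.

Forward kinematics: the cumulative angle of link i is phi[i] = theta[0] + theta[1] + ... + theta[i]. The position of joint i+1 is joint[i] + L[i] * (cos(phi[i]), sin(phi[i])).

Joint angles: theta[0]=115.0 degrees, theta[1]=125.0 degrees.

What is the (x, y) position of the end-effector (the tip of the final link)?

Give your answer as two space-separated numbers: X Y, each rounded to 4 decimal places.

joint[0] = (0.0000, 0.0000)  (base)
link 0: phi[0] = 115 = 115 deg
  cos(115 deg) = -0.4226, sin(115 deg) = 0.9063
  joint[1] = (0.0000, 0.0000) + 7.6 * (-0.4226, 0.9063) = (0.0000 + -3.2119, 0.0000 + 6.8879) = (-3.2119, 6.8879)
link 1: phi[1] = 115 + 125 = 240 deg
  cos(240 deg) = -0.5000, sin(240 deg) = -0.8660
  joint[2] = (-3.2119, 6.8879) + 10.8 * (-0.5000, -0.8660) = (-3.2119 + -5.4000, 6.8879 + -9.3531) = (-8.6119, -2.4651)
End effector: (-8.6119, -2.4651)

Answer: -8.6119 -2.4651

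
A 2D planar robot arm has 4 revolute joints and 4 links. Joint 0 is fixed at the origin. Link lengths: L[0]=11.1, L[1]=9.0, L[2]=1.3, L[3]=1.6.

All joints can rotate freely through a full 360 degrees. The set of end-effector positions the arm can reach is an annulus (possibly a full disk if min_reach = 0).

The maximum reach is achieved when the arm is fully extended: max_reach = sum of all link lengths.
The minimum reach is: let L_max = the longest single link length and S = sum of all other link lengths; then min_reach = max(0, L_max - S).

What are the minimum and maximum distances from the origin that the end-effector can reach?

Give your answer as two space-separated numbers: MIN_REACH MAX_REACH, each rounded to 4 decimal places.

Answer: 0.0000 23.0000

Derivation:
Link lengths: [11.1, 9.0, 1.3, 1.6]
max_reach = 11.1 + 9 + 1.3 + 1.6 = 23
L_max = max([11.1, 9.0, 1.3, 1.6]) = 11.1
S (sum of others) = 23 - 11.1 = 11.9
min_reach = max(0, 11.1 - 11.9) = max(0, -0.8) = 0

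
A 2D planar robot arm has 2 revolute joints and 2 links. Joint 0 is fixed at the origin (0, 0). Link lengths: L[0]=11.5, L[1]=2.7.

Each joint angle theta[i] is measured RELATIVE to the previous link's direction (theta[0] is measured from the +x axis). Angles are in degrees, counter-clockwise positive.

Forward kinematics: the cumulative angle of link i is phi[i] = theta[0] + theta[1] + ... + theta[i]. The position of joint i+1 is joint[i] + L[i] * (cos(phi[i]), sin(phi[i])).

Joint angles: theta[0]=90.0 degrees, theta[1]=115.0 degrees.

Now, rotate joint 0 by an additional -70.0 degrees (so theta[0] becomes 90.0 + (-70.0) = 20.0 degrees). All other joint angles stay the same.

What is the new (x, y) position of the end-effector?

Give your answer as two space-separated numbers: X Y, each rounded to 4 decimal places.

Answer: 8.8973 5.8424

Derivation:
joint[0] = (0.0000, 0.0000)  (base)
link 0: phi[0] = 20 = 20 deg
  cos(20 deg) = 0.9397, sin(20 deg) = 0.3420
  joint[1] = (0.0000, 0.0000) + 11.5 * (0.9397, 0.3420) = (0.0000 + 10.8065, 0.0000 + 3.9332) = (10.8065, 3.9332)
link 1: phi[1] = 20 + 115 = 135 deg
  cos(135 deg) = -0.7071, sin(135 deg) = 0.7071
  joint[2] = (10.8065, 3.9332) + 2.7 * (-0.7071, 0.7071) = (10.8065 + -1.9092, 3.9332 + 1.9092) = (8.8973, 5.8424)
End effector: (8.8973, 5.8424)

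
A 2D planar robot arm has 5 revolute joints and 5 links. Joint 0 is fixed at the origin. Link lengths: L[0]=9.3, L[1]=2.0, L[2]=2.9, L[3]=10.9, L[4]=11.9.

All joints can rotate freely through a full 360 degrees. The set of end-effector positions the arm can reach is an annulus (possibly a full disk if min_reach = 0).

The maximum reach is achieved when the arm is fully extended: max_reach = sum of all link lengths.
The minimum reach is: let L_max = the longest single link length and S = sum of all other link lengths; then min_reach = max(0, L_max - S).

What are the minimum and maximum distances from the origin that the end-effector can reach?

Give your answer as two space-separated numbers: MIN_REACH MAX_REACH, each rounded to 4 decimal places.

Link lengths: [9.3, 2.0, 2.9, 10.9, 11.9]
max_reach = 9.3 + 2 + 2.9 + 10.9 + 11.9 = 37
L_max = max([9.3, 2.0, 2.9, 10.9, 11.9]) = 11.9
S (sum of others) = 37 - 11.9 = 25.1
min_reach = max(0, 11.9 - 25.1) = max(0, -13.2) = 0

Answer: 0.0000 37.0000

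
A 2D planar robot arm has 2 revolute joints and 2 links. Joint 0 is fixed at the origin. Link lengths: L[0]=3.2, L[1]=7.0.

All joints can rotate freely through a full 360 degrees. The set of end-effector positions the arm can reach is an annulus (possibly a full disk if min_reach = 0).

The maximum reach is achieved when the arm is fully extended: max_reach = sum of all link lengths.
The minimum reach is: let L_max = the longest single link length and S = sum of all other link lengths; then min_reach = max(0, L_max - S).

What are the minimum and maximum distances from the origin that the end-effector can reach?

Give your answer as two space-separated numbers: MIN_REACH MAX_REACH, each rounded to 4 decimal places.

Answer: 3.8000 10.2000

Derivation:
Link lengths: [3.2, 7.0]
max_reach = 3.2 + 7 = 10.2
L_max = max([3.2, 7.0]) = 7
S (sum of others) = 10.2 - 7 = 3.2
min_reach = max(0, 7 - 3.2) = max(0, 3.8) = 3.8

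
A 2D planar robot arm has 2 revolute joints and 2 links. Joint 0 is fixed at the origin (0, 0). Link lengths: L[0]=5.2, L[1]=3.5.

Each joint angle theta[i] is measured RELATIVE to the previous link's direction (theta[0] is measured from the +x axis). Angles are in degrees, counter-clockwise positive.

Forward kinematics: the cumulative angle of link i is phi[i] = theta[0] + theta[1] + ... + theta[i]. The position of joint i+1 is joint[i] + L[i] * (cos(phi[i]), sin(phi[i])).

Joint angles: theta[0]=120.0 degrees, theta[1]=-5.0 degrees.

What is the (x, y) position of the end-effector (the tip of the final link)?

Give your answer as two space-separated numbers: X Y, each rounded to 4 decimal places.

joint[0] = (0.0000, 0.0000)  (base)
link 0: phi[0] = 120 = 120 deg
  cos(120 deg) = -0.5000, sin(120 deg) = 0.8660
  joint[1] = (0.0000, 0.0000) + 5.2 * (-0.5000, 0.8660) = (0.0000 + -2.6000, 0.0000 + 4.5033) = (-2.6000, 4.5033)
link 1: phi[1] = 120 + -5 = 115 deg
  cos(115 deg) = -0.4226, sin(115 deg) = 0.9063
  joint[2] = (-2.6000, 4.5033) + 3.5 * (-0.4226, 0.9063) = (-2.6000 + -1.4792, 4.5033 + 3.1721) = (-4.0792, 7.6754)
End effector: (-4.0792, 7.6754)

Answer: -4.0792 7.6754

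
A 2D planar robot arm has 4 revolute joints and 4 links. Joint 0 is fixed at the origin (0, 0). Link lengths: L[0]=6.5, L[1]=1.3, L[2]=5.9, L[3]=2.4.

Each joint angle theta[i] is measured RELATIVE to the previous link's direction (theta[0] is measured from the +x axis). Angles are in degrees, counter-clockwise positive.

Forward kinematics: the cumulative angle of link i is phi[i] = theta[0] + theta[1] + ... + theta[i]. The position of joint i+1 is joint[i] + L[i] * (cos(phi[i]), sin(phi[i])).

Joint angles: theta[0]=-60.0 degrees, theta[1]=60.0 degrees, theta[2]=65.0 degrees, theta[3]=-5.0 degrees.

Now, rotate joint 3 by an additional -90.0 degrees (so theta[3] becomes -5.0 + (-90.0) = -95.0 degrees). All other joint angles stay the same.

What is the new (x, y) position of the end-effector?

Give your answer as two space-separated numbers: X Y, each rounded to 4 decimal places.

Answer: 9.1219 -1.4819

Derivation:
joint[0] = (0.0000, 0.0000)  (base)
link 0: phi[0] = -60 = -60 deg
  cos(-60 deg) = 0.5000, sin(-60 deg) = -0.8660
  joint[1] = (0.0000, 0.0000) + 6.5 * (0.5000, -0.8660) = (0.0000 + 3.2500, 0.0000 + -5.6292) = (3.2500, -5.6292)
link 1: phi[1] = -60 + 60 = 0 deg
  cos(0 deg) = 1.0000, sin(0 deg) = 0.0000
  joint[2] = (3.2500, -5.6292) + 1.3 * (1.0000, 0.0000) = (3.2500 + 1.3000, -5.6292 + 0.0000) = (4.5500, -5.6292)
link 2: phi[2] = -60 + 60 + 65 = 65 deg
  cos(65 deg) = 0.4226, sin(65 deg) = 0.9063
  joint[3] = (4.5500, -5.6292) + 5.9 * (0.4226, 0.9063) = (4.5500 + 2.4934, -5.6292 + 5.3472) = (7.0434, -0.2819)
link 3: phi[3] = -60 + 60 + 65 + -95 = -30 deg
  cos(-30 deg) = 0.8660, sin(-30 deg) = -0.5000
  joint[4] = (7.0434, -0.2819) + 2.4 * (0.8660, -0.5000) = (7.0434 + 2.0785, -0.2819 + -1.2000) = (9.1219, -1.4819)
End effector: (9.1219, -1.4819)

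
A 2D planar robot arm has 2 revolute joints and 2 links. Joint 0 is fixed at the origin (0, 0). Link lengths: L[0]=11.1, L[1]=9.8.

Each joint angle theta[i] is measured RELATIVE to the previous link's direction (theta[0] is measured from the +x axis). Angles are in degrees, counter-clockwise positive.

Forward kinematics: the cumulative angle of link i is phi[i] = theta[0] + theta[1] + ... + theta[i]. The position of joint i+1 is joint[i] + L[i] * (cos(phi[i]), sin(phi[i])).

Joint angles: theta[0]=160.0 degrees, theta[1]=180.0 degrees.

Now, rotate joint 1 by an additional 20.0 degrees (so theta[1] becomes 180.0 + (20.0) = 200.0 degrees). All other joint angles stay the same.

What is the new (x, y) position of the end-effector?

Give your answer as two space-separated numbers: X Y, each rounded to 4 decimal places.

joint[0] = (0.0000, 0.0000)  (base)
link 0: phi[0] = 160 = 160 deg
  cos(160 deg) = -0.9397, sin(160 deg) = 0.3420
  joint[1] = (0.0000, 0.0000) + 11.1 * (-0.9397, 0.3420) = (0.0000 + -10.4306, 0.0000 + 3.7964) = (-10.4306, 3.7964)
link 1: phi[1] = 160 + 200 = 360 deg
  cos(360 deg) = 1.0000, sin(360 deg) = -0.0000
  joint[2] = (-10.4306, 3.7964) + 9.8 * (1.0000, -0.0000) = (-10.4306 + 9.8000, 3.7964 + -0.0000) = (-0.6306, 3.7964)
End effector: (-0.6306, 3.7964)

Answer: -0.6306 3.7964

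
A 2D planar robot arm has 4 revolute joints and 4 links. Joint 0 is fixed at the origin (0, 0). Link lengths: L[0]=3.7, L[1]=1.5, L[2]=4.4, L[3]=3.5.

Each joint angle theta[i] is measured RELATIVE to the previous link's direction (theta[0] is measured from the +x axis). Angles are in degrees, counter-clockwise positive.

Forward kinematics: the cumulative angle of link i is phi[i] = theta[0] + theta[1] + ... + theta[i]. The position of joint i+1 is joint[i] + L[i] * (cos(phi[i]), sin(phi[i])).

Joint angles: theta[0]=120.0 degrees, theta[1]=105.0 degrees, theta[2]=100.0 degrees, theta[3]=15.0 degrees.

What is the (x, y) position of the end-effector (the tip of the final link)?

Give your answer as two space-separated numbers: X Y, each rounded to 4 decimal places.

joint[0] = (0.0000, 0.0000)  (base)
link 0: phi[0] = 120 = 120 deg
  cos(120 deg) = -0.5000, sin(120 deg) = 0.8660
  joint[1] = (0.0000, 0.0000) + 3.7 * (-0.5000, 0.8660) = (0.0000 + -1.8500, 0.0000 + 3.2043) = (-1.8500, 3.2043)
link 1: phi[1] = 120 + 105 = 225 deg
  cos(225 deg) = -0.7071, sin(225 deg) = -0.7071
  joint[2] = (-1.8500, 3.2043) + 1.5 * (-0.7071, -0.7071) = (-1.8500 + -1.0607, 3.2043 + -1.0607) = (-2.9107, 2.1436)
link 2: phi[2] = 120 + 105 + 100 = 325 deg
  cos(325 deg) = 0.8192, sin(325 deg) = -0.5736
  joint[3] = (-2.9107, 2.1436) + 4.4 * (0.8192, -0.5736) = (-2.9107 + 3.6043, 2.1436 + -2.5237) = (0.6936, -0.3801)
link 3: phi[3] = 120 + 105 + 100 + 15 = 340 deg
  cos(340 deg) = 0.9397, sin(340 deg) = -0.3420
  joint[4] = (0.6936, -0.3801) + 3.5 * (0.9397, -0.3420) = (0.6936 + 3.2889, -0.3801 + -1.1971) = (3.9825, -1.5772)
End effector: (3.9825, -1.5772)

Answer: 3.9825 -1.5772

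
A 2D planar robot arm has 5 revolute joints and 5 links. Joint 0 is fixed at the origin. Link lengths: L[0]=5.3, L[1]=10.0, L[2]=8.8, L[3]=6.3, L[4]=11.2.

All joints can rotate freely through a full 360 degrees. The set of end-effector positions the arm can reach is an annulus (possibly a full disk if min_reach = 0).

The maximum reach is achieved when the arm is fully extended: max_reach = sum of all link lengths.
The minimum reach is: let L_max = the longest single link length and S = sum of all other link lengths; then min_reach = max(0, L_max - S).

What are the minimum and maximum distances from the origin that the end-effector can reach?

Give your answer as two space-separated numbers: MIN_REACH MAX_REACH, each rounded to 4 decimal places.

Answer: 0.0000 41.6000

Derivation:
Link lengths: [5.3, 10.0, 8.8, 6.3, 11.2]
max_reach = 5.3 + 10 + 8.8 + 6.3 + 11.2 = 41.6
L_max = max([5.3, 10.0, 8.8, 6.3, 11.2]) = 11.2
S (sum of others) = 41.6 - 11.2 = 30.4
min_reach = max(0, 11.2 - 30.4) = max(0, -19.2) = 0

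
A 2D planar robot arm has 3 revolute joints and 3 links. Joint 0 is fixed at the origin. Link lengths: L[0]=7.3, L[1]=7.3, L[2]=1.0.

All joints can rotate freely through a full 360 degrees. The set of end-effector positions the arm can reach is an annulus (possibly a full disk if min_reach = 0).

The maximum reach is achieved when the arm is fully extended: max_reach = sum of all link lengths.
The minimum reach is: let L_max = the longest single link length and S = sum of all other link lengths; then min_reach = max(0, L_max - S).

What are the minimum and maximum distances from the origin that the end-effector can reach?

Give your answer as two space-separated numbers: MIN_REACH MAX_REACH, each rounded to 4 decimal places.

Answer: 0.0000 15.6000

Derivation:
Link lengths: [7.3, 7.3, 1.0]
max_reach = 7.3 + 7.3 + 1 = 15.6
L_max = max([7.3, 7.3, 1.0]) = 7.3
S (sum of others) = 15.6 - 7.3 = 8.3
min_reach = max(0, 7.3 - 8.3) = max(0, -1) = 0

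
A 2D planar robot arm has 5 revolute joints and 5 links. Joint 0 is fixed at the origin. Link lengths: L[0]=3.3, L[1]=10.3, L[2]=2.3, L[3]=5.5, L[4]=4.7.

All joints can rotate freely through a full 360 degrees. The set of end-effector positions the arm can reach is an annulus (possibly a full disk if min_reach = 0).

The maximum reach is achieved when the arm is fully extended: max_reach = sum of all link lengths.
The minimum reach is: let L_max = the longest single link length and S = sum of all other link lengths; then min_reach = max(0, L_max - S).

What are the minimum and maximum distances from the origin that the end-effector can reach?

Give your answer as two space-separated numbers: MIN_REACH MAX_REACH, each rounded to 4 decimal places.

Answer: 0.0000 26.1000

Derivation:
Link lengths: [3.3, 10.3, 2.3, 5.5, 4.7]
max_reach = 3.3 + 10.3 + 2.3 + 5.5 + 4.7 = 26.1
L_max = max([3.3, 10.3, 2.3, 5.5, 4.7]) = 10.3
S (sum of others) = 26.1 - 10.3 = 15.8
min_reach = max(0, 10.3 - 15.8) = max(0, -5.5) = 0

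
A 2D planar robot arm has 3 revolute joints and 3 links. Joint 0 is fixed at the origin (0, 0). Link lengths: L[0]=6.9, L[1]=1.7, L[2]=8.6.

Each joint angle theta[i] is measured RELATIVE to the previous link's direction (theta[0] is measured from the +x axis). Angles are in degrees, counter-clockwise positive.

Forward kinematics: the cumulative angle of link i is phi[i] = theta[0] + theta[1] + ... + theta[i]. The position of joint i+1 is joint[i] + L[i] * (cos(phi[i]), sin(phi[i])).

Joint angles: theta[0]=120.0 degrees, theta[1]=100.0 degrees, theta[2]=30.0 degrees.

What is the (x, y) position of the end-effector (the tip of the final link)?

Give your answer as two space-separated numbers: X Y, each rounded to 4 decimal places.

Answer: -7.6936 -3.1985

Derivation:
joint[0] = (0.0000, 0.0000)  (base)
link 0: phi[0] = 120 = 120 deg
  cos(120 deg) = -0.5000, sin(120 deg) = 0.8660
  joint[1] = (0.0000, 0.0000) + 6.9 * (-0.5000, 0.8660) = (0.0000 + -3.4500, 0.0000 + 5.9756) = (-3.4500, 5.9756)
link 1: phi[1] = 120 + 100 = 220 deg
  cos(220 deg) = -0.7660, sin(220 deg) = -0.6428
  joint[2] = (-3.4500, 5.9756) + 1.7 * (-0.7660, -0.6428) = (-3.4500 + -1.3023, 5.9756 + -1.0927) = (-4.7523, 4.8828)
link 2: phi[2] = 120 + 100 + 30 = 250 deg
  cos(250 deg) = -0.3420, sin(250 deg) = -0.9397
  joint[3] = (-4.7523, 4.8828) + 8.6 * (-0.3420, -0.9397) = (-4.7523 + -2.9414, 4.8828 + -8.0814) = (-7.6936, -3.1985)
End effector: (-7.6936, -3.1985)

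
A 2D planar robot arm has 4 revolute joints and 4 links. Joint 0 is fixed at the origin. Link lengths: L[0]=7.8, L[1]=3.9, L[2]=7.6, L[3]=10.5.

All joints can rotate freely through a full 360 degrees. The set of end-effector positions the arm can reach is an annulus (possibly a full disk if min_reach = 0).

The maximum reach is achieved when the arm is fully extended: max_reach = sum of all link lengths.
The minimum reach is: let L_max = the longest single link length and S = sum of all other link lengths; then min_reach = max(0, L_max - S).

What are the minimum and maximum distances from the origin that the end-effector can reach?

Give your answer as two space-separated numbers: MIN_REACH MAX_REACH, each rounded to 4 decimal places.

Answer: 0.0000 29.8000

Derivation:
Link lengths: [7.8, 3.9, 7.6, 10.5]
max_reach = 7.8 + 3.9 + 7.6 + 10.5 = 29.8
L_max = max([7.8, 3.9, 7.6, 10.5]) = 10.5
S (sum of others) = 29.8 - 10.5 = 19.3
min_reach = max(0, 10.5 - 19.3) = max(0, -8.8) = 0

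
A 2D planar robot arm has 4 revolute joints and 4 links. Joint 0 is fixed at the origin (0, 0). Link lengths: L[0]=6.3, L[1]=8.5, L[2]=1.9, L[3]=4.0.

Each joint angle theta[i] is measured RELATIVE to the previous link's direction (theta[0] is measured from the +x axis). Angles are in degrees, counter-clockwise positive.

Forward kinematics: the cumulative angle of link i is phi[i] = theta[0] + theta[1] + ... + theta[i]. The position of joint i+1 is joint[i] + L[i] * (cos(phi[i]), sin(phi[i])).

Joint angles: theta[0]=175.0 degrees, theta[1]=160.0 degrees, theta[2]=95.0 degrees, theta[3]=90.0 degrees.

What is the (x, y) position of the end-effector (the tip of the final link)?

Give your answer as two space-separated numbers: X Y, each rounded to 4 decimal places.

Answer: -1.6813 0.1103

Derivation:
joint[0] = (0.0000, 0.0000)  (base)
link 0: phi[0] = 175 = 175 deg
  cos(175 deg) = -0.9962, sin(175 deg) = 0.0872
  joint[1] = (0.0000, 0.0000) + 6.3 * (-0.9962, 0.0872) = (0.0000 + -6.2760, 0.0000 + 0.5491) = (-6.2760, 0.5491)
link 1: phi[1] = 175 + 160 = 335 deg
  cos(335 deg) = 0.9063, sin(335 deg) = -0.4226
  joint[2] = (-6.2760, 0.5491) + 8.5 * (0.9063, -0.4226) = (-6.2760 + 7.7036, 0.5491 + -3.5923) = (1.4276, -3.0432)
link 2: phi[2] = 175 + 160 + 95 = 430 deg
  cos(430 deg) = 0.3420, sin(430 deg) = 0.9397
  joint[3] = (1.4276, -3.0432) + 1.9 * (0.3420, 0.9397) = (1.4276 + 0.6498, -3.0432 + 1.7854) = (2.0774, -1.2578)
link 3: phi[3] = 175 + 160 + 95 + 90 = 520 deg
  cos(520 deg) = -0.9397, sin(520 deg) = 0.3420
  joint[4] = (2.0774, -1.2578) + 4 * (-0.9397, 0.3420) = (2.0774 + -3.7588, -1.2578 + 1.3681) = (-1.6813, 0.1103)
End effector: (-1.6813, 0.1103)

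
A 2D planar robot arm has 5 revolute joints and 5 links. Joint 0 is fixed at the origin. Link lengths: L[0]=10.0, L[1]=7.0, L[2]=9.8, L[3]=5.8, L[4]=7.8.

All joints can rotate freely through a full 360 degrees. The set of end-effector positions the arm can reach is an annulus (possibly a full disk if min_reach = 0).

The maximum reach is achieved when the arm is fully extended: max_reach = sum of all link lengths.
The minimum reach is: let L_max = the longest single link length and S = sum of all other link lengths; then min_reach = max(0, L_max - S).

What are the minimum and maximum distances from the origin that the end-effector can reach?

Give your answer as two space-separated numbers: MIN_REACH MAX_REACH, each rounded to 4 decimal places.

Link lengths: [10.0, 7.0, 9.8, 5.8, 7.8]
max_reach = 10 + 7 + 9.8 + 5.8 + 7.8 = 40.4
L_max = max([10.0, 7.0, 9.8, 5.8, 7.8]) = 10
S (sum of others) = 40.4 - 10 = 30.4
min_reach = max(0, 10 - 30.4) = max(0, -20.4) = 0

Answer: 0.0000 40.4000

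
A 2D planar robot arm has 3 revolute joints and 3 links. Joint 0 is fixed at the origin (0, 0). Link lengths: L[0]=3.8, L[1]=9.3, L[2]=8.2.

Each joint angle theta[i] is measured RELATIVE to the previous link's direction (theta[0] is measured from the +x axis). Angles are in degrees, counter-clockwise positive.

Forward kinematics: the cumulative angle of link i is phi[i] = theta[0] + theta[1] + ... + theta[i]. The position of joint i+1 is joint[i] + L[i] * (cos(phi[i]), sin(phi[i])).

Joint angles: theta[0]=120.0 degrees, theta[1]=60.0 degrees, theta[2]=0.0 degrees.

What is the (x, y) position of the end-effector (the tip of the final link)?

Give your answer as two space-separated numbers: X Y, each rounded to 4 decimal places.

joint[0] = (0.0000, 0.0000)  (base)
link 0: phi[0] = 120 = 120 deg
  cos(120 deg) = -0.5000, sin(120 deg) = 0.8660
  joint[1] = (0.0000, 0.0000) + 3.8 * (-0.5000, 0.8660) = (0.0000 + -1.9000, 0.0000 + 3.2909) = (-1.9000, 3.2909)
link 1: phi[1] = 120 + 60 = 180 deg
  cos(180 deg) = -1.0000, sin(180 deg) = 0.0000
  joint[2] = (-1.9000, 3.2909) + 9.3 * (-1.0000, 0.0000) = (-1.9000 + -9.3000, 3.2909 + 0.0000) = (-11.2000, 3.2909)
link 2: phi[2] = 120 + 60 + 0 = 180 deg
  cos(180 deg) = -1.0000, sin(180 deg) = 0.0000
  joint[3] = (-11.2000, 3.2909) + 8.2 * (-1.0000, 0.0000) = (-11.2000 + -8.2000, 3.2909 + 0.0000) = (-19.4000, 3.2909)
End effector: (-19.4000, 3.2909)

Answer: -19.4000 3.2909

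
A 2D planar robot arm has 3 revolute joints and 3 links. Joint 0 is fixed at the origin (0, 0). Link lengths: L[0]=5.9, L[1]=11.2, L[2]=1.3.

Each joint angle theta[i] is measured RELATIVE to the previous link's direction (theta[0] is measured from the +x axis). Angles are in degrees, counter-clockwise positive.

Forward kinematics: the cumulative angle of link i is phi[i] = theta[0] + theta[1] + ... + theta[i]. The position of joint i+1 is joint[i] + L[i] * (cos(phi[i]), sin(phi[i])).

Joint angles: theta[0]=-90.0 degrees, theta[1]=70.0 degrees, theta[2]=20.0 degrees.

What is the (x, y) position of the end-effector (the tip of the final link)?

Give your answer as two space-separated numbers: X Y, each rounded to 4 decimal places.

Answer: 11.8246 -9.7306

Derivation:
joint[0] = (0.0000, 0.0000)  (base)
link 0: phi[0] = -90 = -90 deg
  cos(-90 deg) = 0.0000, sin(-90 deg) = -1.0000
  joint[1] = (0.0000, 0.0000) + 5.9 * (0.0000, -1.0000) = (0.0000 + 0.0000, 0.0000 + -5.9000) = (0.0000, -5.9000)
link 1: phi[1] = -90 + 70 = -20 deg
  cos(-20 deg) = 0.9397, sin(-20 deg) = -0.3420
  joint[2] = (0.0000, -5.9000) + 11.2 * (0.9397, -0.3420) = (0.0000 + 10.5246, -5.9000 + -3.8306) = (10.5246, -9.7306)
link 2: phi[2] = -90 + 70 + 20 = 0 deg
  cos(0 deg) = 1.0000, sin(0 deg) = 0.0000
  joint[3] = (10.5246, -9.7306) + 1.3 * (1.0000, 0.0000) = (10.5246 + 1.3000, -9.7306 + 0.0000) = (11.8246, -9.7306)
End effector: (11.8246, -9.7306)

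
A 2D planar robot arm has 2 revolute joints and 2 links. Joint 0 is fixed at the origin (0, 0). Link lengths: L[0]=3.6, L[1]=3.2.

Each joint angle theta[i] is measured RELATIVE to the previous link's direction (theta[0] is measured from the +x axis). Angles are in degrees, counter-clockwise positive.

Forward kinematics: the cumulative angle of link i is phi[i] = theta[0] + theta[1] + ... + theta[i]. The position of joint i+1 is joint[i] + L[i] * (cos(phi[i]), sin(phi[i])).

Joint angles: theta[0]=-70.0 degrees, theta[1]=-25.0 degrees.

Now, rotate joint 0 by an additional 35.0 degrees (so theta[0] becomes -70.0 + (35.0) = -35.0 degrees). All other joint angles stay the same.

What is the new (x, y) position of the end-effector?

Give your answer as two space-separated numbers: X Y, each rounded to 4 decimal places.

joint[0] = (0.0000, 0.0000)  (base)
link 0: phi[0] = -35 = -35 deg
  cos(-35 deg) = 0.8192, sin(-35 deg) = -0.5736
  joint[1] = (0.0000, 0.0000) + 3.6 * (0.8192, -0.5736) = (0.0000 + 2.9489, 0.0000 + -2.0649) = (2.9489, -2.0649)
link 1: phi[1] = -35 + -25 = -60 deg
  cos(-60 deg) = 0.5000, sin(-60 deg) = -0.8660
  joint[2] = (2.9489, -2.0649) + 3.2 * (0.5000, -0.8660) = (2.9489 + 1.6000, -2.0649 + -2.7713) = (4.5489, -4.8362)
End effector: (4.5489, -4.8362)

Answer: 4.5489 -4.8362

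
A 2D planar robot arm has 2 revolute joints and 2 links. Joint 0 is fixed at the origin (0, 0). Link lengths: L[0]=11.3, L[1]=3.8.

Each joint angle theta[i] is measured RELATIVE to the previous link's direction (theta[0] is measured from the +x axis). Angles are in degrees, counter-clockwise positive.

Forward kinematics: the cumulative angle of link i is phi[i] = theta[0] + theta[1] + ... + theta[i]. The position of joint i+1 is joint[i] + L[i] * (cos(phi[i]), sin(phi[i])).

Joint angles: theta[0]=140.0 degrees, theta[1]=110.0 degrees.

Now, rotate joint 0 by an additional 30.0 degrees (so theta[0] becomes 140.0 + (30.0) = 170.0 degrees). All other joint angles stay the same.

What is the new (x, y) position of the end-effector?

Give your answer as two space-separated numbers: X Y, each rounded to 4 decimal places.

Answer: -10.4685 -1.7800

Derivation:
joint[0] = (0.0000, 0.0000)  (base)
link 0: phi[0] = 170 = 170 deg
  cos(170 deg) = -0.9848, sin(170 deg) = 0.1736
  joint[1] = (0.0000, 0.0000) + 11.3 * (-0.9848, 0.1736) = (0.0000 + -11.1283, 0.0000 + 1.9622) = (-11.1283, 1.9622)
link 1: phi[1] = 170 + 110 = 280 deg
  cos(280 deg) = 0.1736, sin(280 deg) = -0.9848
  joint[2] = (-11.1283, 1.9622) + 3.8 * (0.1736, -0.9848) = (-11.1283 + 0.6599, 1.9622 + -3.7423) = (-10.4685, -1.7800)
End effector: (-10.4685, -1.7800)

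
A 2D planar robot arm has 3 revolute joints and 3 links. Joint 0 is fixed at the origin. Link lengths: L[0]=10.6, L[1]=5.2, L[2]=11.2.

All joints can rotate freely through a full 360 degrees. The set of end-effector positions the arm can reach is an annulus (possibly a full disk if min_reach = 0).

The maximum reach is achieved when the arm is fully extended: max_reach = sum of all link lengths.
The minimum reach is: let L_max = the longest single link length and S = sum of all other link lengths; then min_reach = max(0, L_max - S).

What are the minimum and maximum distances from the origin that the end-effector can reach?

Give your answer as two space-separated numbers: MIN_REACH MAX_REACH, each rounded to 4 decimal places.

Link lengths: [10.6, 5.2, 11.2]
max_reach = 10.6 + 5.2 + 11.2 = 27
L_max = max([10.6, 5.2, 11.2]) = 11.2
S (sum of others) = 27 - 11.2 = 15.8
min_reach = max(0, 11.2 - 15.8) = max(0, -4.6) = 0

Answer: 0.0000 27.0000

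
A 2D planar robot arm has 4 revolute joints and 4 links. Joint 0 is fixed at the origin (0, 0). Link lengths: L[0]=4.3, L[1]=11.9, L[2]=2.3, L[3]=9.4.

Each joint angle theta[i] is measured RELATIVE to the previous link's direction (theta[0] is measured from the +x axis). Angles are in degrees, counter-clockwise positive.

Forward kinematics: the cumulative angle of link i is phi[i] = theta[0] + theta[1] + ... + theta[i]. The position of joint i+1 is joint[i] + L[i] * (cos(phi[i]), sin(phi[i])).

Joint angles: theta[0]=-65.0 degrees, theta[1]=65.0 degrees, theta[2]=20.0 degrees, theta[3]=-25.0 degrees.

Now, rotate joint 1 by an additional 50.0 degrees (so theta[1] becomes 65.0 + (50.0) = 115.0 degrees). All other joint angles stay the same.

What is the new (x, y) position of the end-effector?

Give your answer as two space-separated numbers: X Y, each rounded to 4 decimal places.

joint[0] = (0.0000, 0.0000)  (base)
link 0: phi[0] = -65 = -65 deg
  cos(-65 deg) = 0.4226, sin(-65 deg) = -0.9063
  joint[1] = (0.0000, 0.0000) + 4.3 * (0.4226, -0.9063) = (0.0000 + 1.8173, 0.0000 + -3.8971) = (1.8173, -3.8971)
link 1: phi[1] = -65 + 115 = 50 deg
  cos(50 deg) = 0.6428, sin(50 deg) = 0.7660
  joint[2] = (1.8173, -3.8971) + 11.9 * (0.6428, 0.7660) = (1.8173 + 7.6492, -3.8971 + 9.1159) = (9.4664, 5.2188)
link 2: phi[2] = -65 + 115 + 20 = 70 deg
  cos(70 deg) = 0.3420, sin(70 deg) = 0.9397
  joint[3] = (9.4664, 5.2188) + 2.3 * (0.3420, 0.9397) = (9.4664 + 0.7866, 5.2188 + 2.1613) = (10.2531, 7.3801)
link 3: phi[3] = -65 + 115 + 20 + -25 = 45 deg
  cos(45 deg) = 0.7071, sin(45 deg) = 0.7071
  joint[4] = (10.2531, 7.3801) + 9.4 * (0.7071, 0.7071) = (10.2531 + 6.6468, 7.3801 + 6.6468) = (16.8999, 14.0269)
End effector: (16.8999, 14.0269)

Answer: 16.8999 14.0269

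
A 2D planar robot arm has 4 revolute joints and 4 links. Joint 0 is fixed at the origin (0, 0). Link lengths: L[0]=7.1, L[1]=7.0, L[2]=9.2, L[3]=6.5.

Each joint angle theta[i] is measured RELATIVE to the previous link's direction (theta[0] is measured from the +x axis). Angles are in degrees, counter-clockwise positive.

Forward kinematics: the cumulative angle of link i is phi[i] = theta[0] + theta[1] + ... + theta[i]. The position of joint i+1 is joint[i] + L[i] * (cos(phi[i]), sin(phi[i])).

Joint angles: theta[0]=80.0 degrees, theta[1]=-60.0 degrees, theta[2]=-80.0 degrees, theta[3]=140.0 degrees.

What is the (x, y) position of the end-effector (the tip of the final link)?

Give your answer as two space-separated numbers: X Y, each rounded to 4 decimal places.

joint[0] = (0.0000, 0.0000)  (base)
link 0: phi[0] = 80 = 80 deg
  cos(80 deg) = 0.1736, sin(80 deg) = 0.9848
  joint[1] = (0.0000, 0.0000) + 7.1 * (0.1736, 0.9848) = (0.0000 + 1.2329, 0.0000 + 6.9921) = (1.2329, 6.9921)
link 1: phi[1] = 80 + -60 = 20 deg
  cos(20 deg) = 0.9397, sin(20 deg) = 0.3420
  joint[2] = (1.2329, 6.9921) + 7 * (0.9397, 0.3420) = (1.2329 + 6.5778, 6.9921 + 2.3941) = (7.8108, 9.3863)
link 2: phi[2] = 80 + -60 + -80 = -60 deg
  cos(-60 deg) = 0.5000, sin(-60 deg) = -0.8660
  joint[3] = (7.8108, 9.3863) + 9.2 * (0.5000, -0.8660) = (7.8108 + 4.6000, 9.3863 + -7.9674) = (12.4108, 1.4188)
link 3: phi[3] = 80 + -60 + -80 + 140 = 80 deg
  cos(80 deg) = 0.1736, sin(80 deg) = 0.9848
  joint[4] = (12.4108, 1.4188) + 6.5 * (0.1736, 0.9848) = (12.4108 + 1.1287, 1.4188 + 6.4013) = (13.5395, 7.8201)
End effector: (13.5395, 7.8201)

Answer: 13.5395 7.8201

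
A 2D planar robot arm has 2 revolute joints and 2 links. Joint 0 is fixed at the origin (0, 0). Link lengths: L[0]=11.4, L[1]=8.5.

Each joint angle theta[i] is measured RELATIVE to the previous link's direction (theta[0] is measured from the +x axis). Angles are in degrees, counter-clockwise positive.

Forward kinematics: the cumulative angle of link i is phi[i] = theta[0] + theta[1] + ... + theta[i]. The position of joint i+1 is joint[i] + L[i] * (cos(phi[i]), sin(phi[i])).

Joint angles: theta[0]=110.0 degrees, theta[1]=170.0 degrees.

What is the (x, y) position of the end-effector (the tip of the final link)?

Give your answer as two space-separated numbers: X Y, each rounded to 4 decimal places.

joint[0] = (0.0000, 0.0000)  (base)
link 0: phi[0] = 110 = 110 deg
  cos(110 deg) = -0.3420, sin(110 deg) = 0.9397
  joint[1] = (0.0000, 0.0000) + 11.4 * (-0.3420, 0.9397) = (0.0000 + -3.8990, 0.0000 + 10.7125) = (-3.8990, 10.7125)
link 1: phi[1] = 110 + 170 = 280 deg
  cos(280 deg) = 0.1736, sin(280 deg) = -0.9848
  joint[2] = (-3.8990, 10.7125) + 8.5 * (0.1736, -0.9848) = (-3.8990 + 1.4760, 10.7125 + -8.3709) = (-2.4230, 2.3416)
End effector: (-2.4230, 2.3416)

Answer: -2.4230 2.3416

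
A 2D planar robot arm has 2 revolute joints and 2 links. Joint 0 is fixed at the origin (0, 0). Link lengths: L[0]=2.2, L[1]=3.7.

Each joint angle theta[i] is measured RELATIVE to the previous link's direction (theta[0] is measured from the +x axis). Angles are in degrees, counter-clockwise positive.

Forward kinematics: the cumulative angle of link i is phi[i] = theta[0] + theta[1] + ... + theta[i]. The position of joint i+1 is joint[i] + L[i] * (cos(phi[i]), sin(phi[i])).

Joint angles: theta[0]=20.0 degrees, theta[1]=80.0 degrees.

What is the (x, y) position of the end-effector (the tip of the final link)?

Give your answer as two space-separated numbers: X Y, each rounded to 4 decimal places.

joint[0] = (0.0000, 0.0000)  (base)
link 0: phi[0] = 20 = 20 deg
  cos(20 deg) = 0.9397, sin(20 deg) = 0.3420
  joint[1] = (0.0000, 0.0000) + 2.2 * (0.9397, 0.3420) = (0.0000 + 2.0673, 0.0000 + 0.7524) = (2.0673, 0.7524)
link 1: phi[1] = 20 + 80 = 100 deg
  cos(100 deg) = -0.1736, sin(100 deg) = 0.9848
  joint[2] = (2.0673, 0.7524) + 3.7 * (-0.1736, 0.9848) = (2.0673 + -0.6425, 0.7524 + 3.6438) = (1.4248, 4.3962)
End effector: (1.4248, 4.3962)

Answer: 1.4248 4.3962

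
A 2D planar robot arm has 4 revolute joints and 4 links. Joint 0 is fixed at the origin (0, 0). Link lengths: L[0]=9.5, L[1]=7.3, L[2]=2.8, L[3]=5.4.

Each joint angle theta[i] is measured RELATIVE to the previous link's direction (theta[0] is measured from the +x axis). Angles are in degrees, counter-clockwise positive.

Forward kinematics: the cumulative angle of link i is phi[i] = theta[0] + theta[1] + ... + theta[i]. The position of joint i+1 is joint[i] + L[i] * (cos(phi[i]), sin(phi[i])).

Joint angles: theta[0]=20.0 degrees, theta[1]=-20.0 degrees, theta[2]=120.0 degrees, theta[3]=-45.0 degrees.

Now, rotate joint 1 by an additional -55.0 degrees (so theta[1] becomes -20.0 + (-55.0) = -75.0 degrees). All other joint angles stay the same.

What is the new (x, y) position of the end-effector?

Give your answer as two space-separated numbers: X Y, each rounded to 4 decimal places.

joint[0] = (0.0000, 0.0000)  (base)
link 0: phi[0] = 20 = 20 deg
  cos(20 deg) = 0.9397, sin(20 deg) = 0.3420
  joint[1] = (0.0000, 0.0000) + 9.5 * (0.9397, 0.3420) = (0.0000 + 8.9271, 0.0000 + 3.2492) = (8.9271, 3.2492)
link 1: phi[1] = 20 + -75 = -55 deg
  cos(-55 deg) = 0.5736, sin(-55 deg) = -0.8192
  joint[2] = (8.9271, 3.2492) + 7.3 * (0.5736, -0.8192) = (8.9271 + 4.1871, 3.2492 + -5.9798) = (13.1142, -2.7306)
link 2: phi[2] = 20 + -75 + 120 = 65 deg
  cos(65 deg) = 0.4226, sin(65 deg) = 0.9063
  joint[3] = (13.1142, -2.7306) + 2.8 * (0.4226, 0.9063) = (13.1142 + 1.1833, -2.7306 + 2.5377) = (14.2975, -0.1930)
link 3: phi[3] = 20 + -75 + 120 + -45 = 20 deg
  cos(20 deg) = 0.9397, sin(20 deg) = 0.3420
  joint[4] = (14.2975, -0.1930) + 5.4 * (0.9397, 0.3420) = (14.2975 + 5.0743, -0.1930 + 1.8469) = (19.3719, 1.6540)
End effector: (19.3719, 1.6540)

Answer: 19.3719 1.6540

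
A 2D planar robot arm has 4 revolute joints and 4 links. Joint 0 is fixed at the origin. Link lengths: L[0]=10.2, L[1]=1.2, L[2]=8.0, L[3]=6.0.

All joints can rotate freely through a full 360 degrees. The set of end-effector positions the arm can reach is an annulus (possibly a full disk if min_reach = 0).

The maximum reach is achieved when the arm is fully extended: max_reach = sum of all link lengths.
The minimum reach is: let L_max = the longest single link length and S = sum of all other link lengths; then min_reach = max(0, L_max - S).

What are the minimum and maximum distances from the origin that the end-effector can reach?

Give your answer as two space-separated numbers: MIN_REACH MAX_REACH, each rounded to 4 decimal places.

Link lengths: [10.2, 1.2, 8.0, 6.0]
max_reach = 10.2 + 1.2 + 8 + 6 = 25.4
L_max = max([10.2, 1.2, 8.0, 6.0]) = 10.2
S (sum of others) = 25.4 - 10.2 = 15.2
min_reach = max(0, 10.2 - 15.2) = max(0, -5) = 0

Answer: 0.0000 25.4000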